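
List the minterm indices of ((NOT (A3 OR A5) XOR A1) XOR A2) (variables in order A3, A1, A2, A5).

Σm(0, 3, 5, 6, 10, 11, 12, 13) = (NOT A3 AND NOT A1 AND NOT A2 AND NOT A5) OR (NOT A3 AND NOT A1 AND A2 AND A5) OR (NOT A3 AND A1 AND NOT A2 AND A5) OR (NOT A3 AND A1 AND A2 AND NOT A5) OR (A3 AND NOT A1 AND A2 AND NOT A5) OR (A3 AND NOT A1 AND A2 AND A5) OR (A3 AND A1 AND NOT A2 AND NOT A5) OR (A3 AND A1 AND NOT A2 AND A5)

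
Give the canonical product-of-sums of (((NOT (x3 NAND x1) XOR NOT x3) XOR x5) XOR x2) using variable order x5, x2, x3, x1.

ΠM(2, 4, 5, 7, 8, 9, 11, 14) = (x5 OR x2 OR NOT x3 OR x1) AND (x5 OR NOT x2 OR x3 OR x1) AND (x5 OR NOT x2 OR x3 OR NOT x1) AND (x5 OR NOT x2 OR NOT x3 OR NOT x1) AND (NOT x5 OR x2 OR x3 OR x1) AND (NOT x5 OR x2 OR x3 OR NOT x1) AND (NOT x5 OR x2 OR NOT x3 OR NOT x1) AND (NOT x5 OR NOT x2 OR NOT x3 OR x1)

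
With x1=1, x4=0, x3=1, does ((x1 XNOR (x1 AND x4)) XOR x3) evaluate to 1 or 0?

Substituting: ((1 XNOR (1 AND 0)) XOR 1)
= 1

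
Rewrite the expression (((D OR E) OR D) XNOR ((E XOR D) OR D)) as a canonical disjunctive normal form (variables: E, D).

(NOT E AND NOT D) OR (NOT E AND D) OR (E AND NOT D) OR (E AND D)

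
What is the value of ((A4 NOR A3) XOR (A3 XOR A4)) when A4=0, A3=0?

Substituting: ((0 NOR 0) XOR (0 XOR 0))
= 1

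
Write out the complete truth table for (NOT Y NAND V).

Y | V | Output
--------------
0 | 0 | 1
0 | 1 | 0
1 | 0 | 1
1 | 1 | 1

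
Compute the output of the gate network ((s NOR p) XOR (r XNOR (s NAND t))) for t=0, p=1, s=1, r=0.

Substituting: ((1 NOR 1) XOR (0 XNOR (1 NAND 0)))
= 0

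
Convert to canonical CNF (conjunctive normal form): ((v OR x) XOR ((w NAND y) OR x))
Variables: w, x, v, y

(w OR x OR NOT v OR y) AND (w OR x OR NOT v OR NOT y) AND (w OR NOT x OR v OR y) AND (w OR NOT x OR v OR NOT y) AND (w OR NOT x OR NOT v OR y) AND (w OR NOT x OR NOT v OR NOT y) AND (NOT w OR x OR v OR NOT y) AND (NOT w OR x OR NOT v OR y) AND (NOT w OR NOT x OR v OR y) AND (NOT w OR NOT x OR v OR NOT y) AND (NOT w OR NOT x OR NOT v OR y) AND (NOT w OR NOT x OR NOT v OR NOT y)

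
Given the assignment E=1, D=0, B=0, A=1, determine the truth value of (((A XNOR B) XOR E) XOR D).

Substituting: (((1 XNOR 0) XOR 1) XOR 0)
= 1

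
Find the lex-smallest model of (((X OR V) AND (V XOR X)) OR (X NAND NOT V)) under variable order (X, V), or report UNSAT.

X=0, V=0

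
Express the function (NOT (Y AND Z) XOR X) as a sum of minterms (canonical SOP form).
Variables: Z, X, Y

Σm(0, 1, 4, 7) = (NOT Z AND NOT X AND NOT Y) OR (NOT Z AND NOT X AND Y) OR (Z AND NOT X AND NOT Y) OR (Z AND X AND Y)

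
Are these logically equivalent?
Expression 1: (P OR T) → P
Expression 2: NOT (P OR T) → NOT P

No, Inverse is not equivalent to original (counterexample: T=1, P=0)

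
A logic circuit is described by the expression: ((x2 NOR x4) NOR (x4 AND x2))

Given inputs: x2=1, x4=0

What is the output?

Substituting: ((1 NOR 0) NOR (0 AND 1))
= 1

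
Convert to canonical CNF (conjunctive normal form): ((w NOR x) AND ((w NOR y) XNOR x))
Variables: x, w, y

(x OR w OR y) AND (x OR NOT w OR y) AND (x OR NOT w OR NOT y) AND (NOT x OR w OR y) AND (NOT x OR w OR NOT y) AND (NOT x OR NOT w OR y) AND (NOT x OR NOT w OR NOT y)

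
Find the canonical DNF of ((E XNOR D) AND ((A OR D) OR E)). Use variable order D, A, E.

(NOT D AND A AND NOT E) OR (D AND NOT A AND E) OR (D AND A AND E)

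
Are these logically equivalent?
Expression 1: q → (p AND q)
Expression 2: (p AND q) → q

No, Converse is not equivalent to original (counterexample: p=0, s=0, q=1)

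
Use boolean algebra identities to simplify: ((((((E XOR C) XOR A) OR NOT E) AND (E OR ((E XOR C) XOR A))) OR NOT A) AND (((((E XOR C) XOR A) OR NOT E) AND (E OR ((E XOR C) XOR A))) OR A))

By distribution ((E OR v) AND (E OR NOT v) = E) then distribution ((E OR v) AND (E OR NOT v) = E):
= ((E XOR C) XOR A)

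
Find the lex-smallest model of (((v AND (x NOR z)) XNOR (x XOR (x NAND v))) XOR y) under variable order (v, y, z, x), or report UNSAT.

v=0, y=0, z=0, x=1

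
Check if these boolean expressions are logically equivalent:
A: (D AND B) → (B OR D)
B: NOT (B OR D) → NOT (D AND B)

Yes, Contrapositive is always equivalent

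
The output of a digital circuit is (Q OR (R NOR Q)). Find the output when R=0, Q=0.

Substituting: (0 OR (0 NOR 0))
= 1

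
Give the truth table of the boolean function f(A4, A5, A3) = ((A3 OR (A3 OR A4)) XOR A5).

A4 | A5 | A3 | Output
---------------------
0 | 0 | 0 | 0
0 | 0 | 1 | 1
0 | 1 | 0 | 1
0 | 1 | 1 | 0
1 | 0 | 0 | 1
1 | 0 | 1 | 1
1 | 1 | 0 | 0
1 | 1 | 1 | 0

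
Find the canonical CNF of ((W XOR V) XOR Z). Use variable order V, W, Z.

(V OR W OR Z) AND (V OR NOT W OR NOT Z) AND (NOT V OR W OR NOT Z) AND (NOT V OR NOT W OR Z)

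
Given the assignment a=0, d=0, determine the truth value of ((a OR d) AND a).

Substituting: ((0 OR 0) AND 0)
= 0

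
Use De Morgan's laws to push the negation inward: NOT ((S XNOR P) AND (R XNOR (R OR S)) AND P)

NOT (S XNOR P) OR NOT (R XNOR (R OR S)) OR NOT P
De Morgan's: NOT(AND of terms) = OR of negations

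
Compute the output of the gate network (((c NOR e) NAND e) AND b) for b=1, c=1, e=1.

Substituting: (((1 NOR 1) NAND 1) AND 1)
= 1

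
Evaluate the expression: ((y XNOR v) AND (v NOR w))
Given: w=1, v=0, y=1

Substituting: ((1 XNOR 0) AND (0 NOR 1))
= 0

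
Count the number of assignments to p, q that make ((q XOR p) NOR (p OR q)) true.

Satisfying assignments: (0,0)
Count: 1 out of 4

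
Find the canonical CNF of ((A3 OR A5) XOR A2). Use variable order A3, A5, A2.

(A3 OR A5 OR A2) AND (A3 OR NOT A5 OR NOT A2) AND (NOT A3 OR A5 OR NOT A2) AND (NOT A3 OR NOT A5 OR NOT A2)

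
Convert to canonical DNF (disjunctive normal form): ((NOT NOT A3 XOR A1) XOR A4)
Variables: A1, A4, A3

(NOT A1 AND NOT A4 AND A3) OR (NOT A1 AND A4 AND NOT A3) OR (A1 AND NOT A4 AND NOT A3) OR (A1 AND A4 AND A3)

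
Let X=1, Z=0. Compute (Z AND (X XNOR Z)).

Substituting: (0 AND (1 XNOR 0))
= 0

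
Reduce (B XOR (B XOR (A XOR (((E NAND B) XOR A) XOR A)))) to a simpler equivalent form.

By XOR self-cancellation ((E XOR v) XOR v = E) then XOR self-cancellation ((E XOR v) XOR v = E):
= ((E NAND B) XOR A)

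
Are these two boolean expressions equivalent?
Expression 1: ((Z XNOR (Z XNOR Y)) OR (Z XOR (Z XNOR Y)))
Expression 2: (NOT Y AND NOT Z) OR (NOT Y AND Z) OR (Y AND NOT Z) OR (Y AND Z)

Yes, they are equivalent — the two output columns agree on all 4 assignments:
Y | Z | Expression 1 | Expression 2
-----------------------------------
0 | 0 | 1 | 1
0 | 1 | 1 | 1
1 | 0 | 1 | 1
1 | 1 | 1 | 1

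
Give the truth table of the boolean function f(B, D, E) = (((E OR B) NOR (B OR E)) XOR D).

B | D | E | Output
------------------
0 | 0 | 0 | 1
0 | 0 | 1 | 0
0 | 1 | 0 | 0
0 | 1 | 1 | 1
1 | 0 | 0 | 0
1 | 0 | 1 | 0
1 | 1 | 0 | 1
1 | 1 | 1 | 1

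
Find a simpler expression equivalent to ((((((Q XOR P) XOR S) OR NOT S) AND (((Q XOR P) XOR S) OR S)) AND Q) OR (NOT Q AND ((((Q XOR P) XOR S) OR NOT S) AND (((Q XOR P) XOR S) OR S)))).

By distribution ((E AND v) OR (E AND NOT v) = E) then distribution ((E OR v) AND (E OR NOT v) = E):
= ((Q XOR P) XOR S)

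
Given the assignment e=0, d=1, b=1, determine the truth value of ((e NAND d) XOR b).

Substituting: ((0 NAND 1) XOR 1)
= 0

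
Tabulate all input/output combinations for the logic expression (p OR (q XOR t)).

q | t | p | Output
------------------
0 | 0 | 0 | 0
0 | 0 | 1 | 1
0 | 1 | 0 | 1
0 | 1 | 1 | 1
1 | 0 | 0 | 1
1 | 0 | 1 | 1
1 | 1 | 0 | 0
1 | 1 | 1 | 1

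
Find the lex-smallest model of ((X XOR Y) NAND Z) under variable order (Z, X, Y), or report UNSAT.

Z=0, X=0, Y=0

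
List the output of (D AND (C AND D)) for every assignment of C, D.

C | D | Output
--------------
0 | 0 | 0
0 | 1 | 0
1 | 0 | 0
1 | 1 | 1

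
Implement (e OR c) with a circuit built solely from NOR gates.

((e NOR c) NOR (e NOR c))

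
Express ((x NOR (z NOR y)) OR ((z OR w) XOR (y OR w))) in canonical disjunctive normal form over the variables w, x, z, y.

(NOT w AND NOT x AND NOT z AND y) OR (NOT w AND NOT x AND z AND NOT y) OR (NOT w AND NOT x AND z AND y) OR (NOT w AND x AND NOT z AND y) OR (NOT w AND x AND z AND NOT y) OR (w AND NOT x AND NOT z AND y) OR (w AND NOT x AND z AND NOT y) OR (w AND NOT x AND z AND y)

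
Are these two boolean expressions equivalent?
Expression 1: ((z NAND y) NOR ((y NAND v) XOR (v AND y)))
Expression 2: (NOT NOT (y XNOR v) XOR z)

No. Counterexample: with y=0, z=0, v=0, Expression 1 = 0 but Expression 2 = 1.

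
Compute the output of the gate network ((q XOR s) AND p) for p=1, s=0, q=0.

Substituting: ((0 XOR 0) AND 1)
= 0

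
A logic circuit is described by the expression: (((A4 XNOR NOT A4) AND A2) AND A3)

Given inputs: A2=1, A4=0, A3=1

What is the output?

Substituting: (((0 XNOR NOT 0) AND 1) AND 1)
= 0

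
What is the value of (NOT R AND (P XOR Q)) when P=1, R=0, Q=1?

Substituting: (NOT 0 AND (1 XOR 1))
= 0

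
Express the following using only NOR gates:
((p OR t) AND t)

((((p NOR t) NOR (p NOR t)) NOR ((p NOR t) NOR (p NOR t))) NOR (t NOR t))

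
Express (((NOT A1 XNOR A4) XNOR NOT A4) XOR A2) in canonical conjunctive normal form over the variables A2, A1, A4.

(A2 OR A1 OR A4) AND (A2 OR A1 OR NOT A4) AND (NOT A2 OR NOT A1 OR A4) AND (NOT A2 OR NOT A1 OR NOT A4)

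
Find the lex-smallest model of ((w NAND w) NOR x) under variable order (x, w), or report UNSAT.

x=0, w=1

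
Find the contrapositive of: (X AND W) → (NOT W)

Contrapositive: W → NOT (X AND W)
Note: A statement and its contrapositive are logically equivalent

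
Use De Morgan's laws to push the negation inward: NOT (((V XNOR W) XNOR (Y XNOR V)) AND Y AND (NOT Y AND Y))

NOT ((V XNOR W) XNOR (Y XNOR V)) OR NOT Y OR NOT (NOT Y AND Y)
De Morgan's: NOT(AND of terms) = OR of negations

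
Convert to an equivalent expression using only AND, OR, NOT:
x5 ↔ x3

(x5 AND x3) OR (NOT x5 AND NOT x3)
(Biconditional = both true or both false)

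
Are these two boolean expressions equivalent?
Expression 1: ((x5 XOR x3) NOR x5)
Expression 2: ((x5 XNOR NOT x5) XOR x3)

No. Counterexample: with x5=0, x3=0, Expression 1 = 1 but Expression 2 = 0.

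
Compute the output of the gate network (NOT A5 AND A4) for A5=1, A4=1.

Substituting: (NOT 1 AND 1)
= 0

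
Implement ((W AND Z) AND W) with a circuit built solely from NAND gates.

((((W NAND Z) NAND (W NAND Z)) NAND W) NAND (((W NAND Z) NAND (W NAND Z)) NAND W))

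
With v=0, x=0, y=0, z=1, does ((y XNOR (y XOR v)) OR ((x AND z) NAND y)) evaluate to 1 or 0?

Substituting: ((0 XNOR (0 XOR 0)) OR ((0 AND 1) NAND 0))
= 1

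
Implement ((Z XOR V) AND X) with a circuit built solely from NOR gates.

((((((Z NOR V) NOR (Z NOR V)) NOR ((Z NOR V) NOR (Z NOR V))) NOR ((((Z NOR Z) NOR (V NOR V)) NOR ((Z NOR Z) NOR (V NOR V))) NOR (((Z NOR Z) NOR (V NOR V)) NOR ((Z NOR Z) NOR (V NOR V))))) NOR ((((Z NOR V) NOR (Z NOR V)) NOR ((Z NOR V) NOR (Z NOR V))) NOR ((((Z NOR Z) NOR (V NOR V)) NOR ((Z NOR Z) NOR (V NOR V))) NOR (((Z NOR Z) NOR (V NOR V)) NOR ((Z NOR Z) NOR (V NOR V)))))) NOR (X NOR X))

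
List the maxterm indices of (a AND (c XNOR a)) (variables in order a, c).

ΠM(0, 1, 2) = (a OR c) AND (a OR NOT c) AND (NOT a OR c)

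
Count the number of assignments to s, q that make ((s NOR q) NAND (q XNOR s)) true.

Satisfying assignments: (0,1), (1,0), (1,1)
Count: 3 out of 4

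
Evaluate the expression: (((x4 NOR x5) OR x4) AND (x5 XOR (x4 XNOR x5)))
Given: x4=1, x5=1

Substituting: (((1 NOR 1) OR 1) AND (1 XOR (1 XNOR 1)))
= 0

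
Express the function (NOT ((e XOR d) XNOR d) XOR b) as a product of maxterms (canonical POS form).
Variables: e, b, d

ΠM(0, 1, 6, 7) = (e OR b OR d) AND (e OR b OR NOT d) AND (NOT e OR NOT b OR d) AND (NOT e OR NOT b OR NOT d)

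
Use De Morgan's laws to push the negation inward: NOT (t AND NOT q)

NOT t OR q
De Morgan's: NOT(AND of terms) = OR of negations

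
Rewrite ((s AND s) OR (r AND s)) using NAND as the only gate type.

((((s NAND s) NAND (s NAND s)) NAND ((s NAND s) NAND (s NAND s))) NAND (((r NAND s) NAND (r NAND s)) NAND ((r NAND s) NAND (r NAND s))))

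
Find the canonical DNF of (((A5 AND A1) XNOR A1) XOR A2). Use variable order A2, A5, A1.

(NOT A2 AND NOT A5 AND NOT A1) OR (NOT A2 AND A5 AND NOT A1) OR (NOT A2 AND A5 AND A1) OR (A2 AND NOT A5 AND A1)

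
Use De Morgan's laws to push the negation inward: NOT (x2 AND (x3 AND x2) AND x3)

NOT x2 OR NOT (x3 AND x2) OR NOT x3
De Morgan's: NOT(AND of terms) = OR of negations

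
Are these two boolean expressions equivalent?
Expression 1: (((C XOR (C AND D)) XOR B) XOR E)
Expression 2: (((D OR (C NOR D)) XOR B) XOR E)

No. Counterexample: with B=0, E=0, C=0, D=0, Expression 1 = 0 but Expression 2 = 1.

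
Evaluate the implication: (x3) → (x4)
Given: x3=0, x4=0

Antecedent (x3) = 0; consequent (x4) = 0.
0 → 0 = 1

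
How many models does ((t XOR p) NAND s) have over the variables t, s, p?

Satisfying assignments: (0,0,0), (0,0,1), (0,1,0), (1,0,0), (1,0,1), (1,1,1)
Count: 6 out of 8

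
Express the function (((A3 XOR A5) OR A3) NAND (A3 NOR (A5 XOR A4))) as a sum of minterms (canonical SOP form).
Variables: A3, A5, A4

Σm(0, 1, 2, 4, 5, 6, 7) = (NOT A3 AND NOT A5 AND NOT A4) OR (NOT A3 AND NOT A5 AND A4) OR (NOT A3 AND A5 AND NOT A4) OR (A3 AND NOT A5 AND NOT A4) OR (A3 AND NOT A5 AND A4) OR (A3 AND A5 AND NOT A4) OR (A3 AND A5 AND A4)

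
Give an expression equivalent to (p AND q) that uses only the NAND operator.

((p NAND q) NAND (p NAND q))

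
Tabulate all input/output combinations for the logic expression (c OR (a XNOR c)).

a | c | Output
--------------
0 | 0 | 1
0 | 1 | 1
1 | 0 | 0
1 | 1 | 1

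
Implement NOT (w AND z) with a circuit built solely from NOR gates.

(((w NOR w) NOR (z NOR z)) NOR ((w NOR w) NOR (z NOR z)))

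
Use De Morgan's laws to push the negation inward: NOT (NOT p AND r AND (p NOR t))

p OR NOT r OR NOT (p NOR t)
De Morgan's: NOT(AND of terms) = OR of negations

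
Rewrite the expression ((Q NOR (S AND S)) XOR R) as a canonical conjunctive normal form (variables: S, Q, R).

(S OR Q OR NOT R) AND (S OR NOT Q OR R) AND (NOT S OR Q OR R) AND (NOT S OR NOT Q OR R)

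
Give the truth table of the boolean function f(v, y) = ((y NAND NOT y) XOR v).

v | y | Output
--------------
0 | 0 | 1
0 | 1 | 1
1 | 0 | 0
1 | 1 | 0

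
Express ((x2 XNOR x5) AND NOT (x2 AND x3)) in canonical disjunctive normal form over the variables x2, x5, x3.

(NOT x2 AND NOT x5 AND NOT x3) OR (NOT x2 AND NOT x5 AND x3) OR (x2 AND x5 AND NOT x3)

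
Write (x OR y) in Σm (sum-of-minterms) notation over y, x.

Σm(1, 2, 3) = (NOT y AND x) OR (y AND NOT x) OR (y AND x)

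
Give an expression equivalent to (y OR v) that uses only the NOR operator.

((y NOR v) NOR (y NOR v))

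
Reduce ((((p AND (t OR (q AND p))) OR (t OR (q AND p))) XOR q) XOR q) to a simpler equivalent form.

By XOR self-cancellation ((E XOR v) XOR v = E) then absorption (E OR (E AND v) = E):
= (t OR (q AND p))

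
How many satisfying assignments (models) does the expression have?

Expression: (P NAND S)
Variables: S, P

Satisfying assignments: (0,0), (0,1), (1,0)
Count: 3 out of 4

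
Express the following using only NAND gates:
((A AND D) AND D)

((((A NAND D) NAND (A NAND D)) NAND D) NAND (((A NAND D) NAND (A NAND D)) NAND D))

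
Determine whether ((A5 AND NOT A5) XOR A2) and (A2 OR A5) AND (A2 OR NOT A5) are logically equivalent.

Yes, they are equivalent — the two output columns agree on all 4 assignments:
A2 | A5 | Expression 1 | Expression 2
-------------------------------------
0 | 0 | 0 | 0
0 | 1 | 0 | 0
1 | 0 | 1 | 1
1 | 1 | 1 | 1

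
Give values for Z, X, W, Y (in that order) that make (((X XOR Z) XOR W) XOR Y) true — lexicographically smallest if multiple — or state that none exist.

Z=0, X=0, W=0, Y=1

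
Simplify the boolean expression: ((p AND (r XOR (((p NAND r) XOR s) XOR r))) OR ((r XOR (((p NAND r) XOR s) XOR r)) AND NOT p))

By distribution ((E AND v) OR (E AND NOT v) = E) then XOR self-cancellation ((E XOR v) XOR v = E):
= ((p NAND r) XOR s)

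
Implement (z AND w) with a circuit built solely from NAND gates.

((z NAND w) NAND (z NAND w))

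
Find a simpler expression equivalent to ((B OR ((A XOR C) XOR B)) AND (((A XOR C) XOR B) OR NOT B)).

By distribution ((E OR v) AND (E OR NOT v) = E):
= ((A XOR C) XOR B)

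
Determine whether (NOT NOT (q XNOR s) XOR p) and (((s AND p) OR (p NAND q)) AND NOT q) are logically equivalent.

No. Counterexample: with s=0, p=1, q=0, Expression 1 = 0 but Expression 2 = 1.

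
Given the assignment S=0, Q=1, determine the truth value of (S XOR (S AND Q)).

Substituting: (0 XOR (0 AND 1))
= 0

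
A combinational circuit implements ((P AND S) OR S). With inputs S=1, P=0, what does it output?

Substituting: ((0 AND 1) OR 1)
= 1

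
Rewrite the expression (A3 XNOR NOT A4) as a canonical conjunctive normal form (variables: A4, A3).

(A4 OR A3) AND (NOT A4 OR NOT A3)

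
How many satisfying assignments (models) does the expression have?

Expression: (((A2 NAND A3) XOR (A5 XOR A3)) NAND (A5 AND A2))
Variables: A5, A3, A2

Satisfying assignments: (0,0,0), (0,0,1), (0,1,0), (0,1,1), (1,0,0), (1,0,1), (1,1,0), (1,1,1)
Count: 8 out of 8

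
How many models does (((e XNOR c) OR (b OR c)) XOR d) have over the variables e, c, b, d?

Satisfying assignments: (0,0,0,0), (0,0,1,0), (0,1,0,0), (0,1,1,0), (1,0,0,1), (1,0,1,0), (1,1,0,0), (1,1,1,0)
Count: 8 out of 16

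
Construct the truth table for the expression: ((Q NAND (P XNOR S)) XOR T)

P | Q | S | T | Output
----------------------
0 | 0 | 0 | 0 | 1
0 | 0 | 0 | 1 | 0
0 | 0 | 1 | 0 | 1
0 | 0 | 1 | 1 | 0
0 | 1 | 0 | 0 | 0
0 | 1 | 0 | 1 | 1
0 | 1 | 1 | 0 | 1
0 | 1 | 1 | 1 | 0
1 | 0 | 0 | 0 | 1
1 | 0 | 0 | 1 | 0
1 | 0 | 1 | 0 | 1
1 | 0 | 1 | 1 | 0
1 | 1 | 0 | 0 | 1
1 | 1 | 0 | 1 | 0
1 | 1 | 1 | 0 | 0
1 | 1 | 1 | 1 | 1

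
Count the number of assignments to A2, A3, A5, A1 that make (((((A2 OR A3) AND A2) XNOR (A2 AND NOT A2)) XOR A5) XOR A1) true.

Satisfying assignments: (0,0,0,0), (0,0,1,1), (0,1,0,0), (0,1,1,1), (1,0,0,1), (1,0,1,0), (1,1,0,1), (1,1,1,0)
Count: 8 out of 16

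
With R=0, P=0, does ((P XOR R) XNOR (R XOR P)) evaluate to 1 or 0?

Substituting: ((0 XOR 0) XNOR (0 XOR 0))
= 1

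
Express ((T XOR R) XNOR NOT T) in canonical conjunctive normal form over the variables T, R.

(T OR R) AND (NOT T OR R)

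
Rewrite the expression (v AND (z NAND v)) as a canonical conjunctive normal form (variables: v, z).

(v OR z) AND (v OR NOT z) AND (NOT v OR NOT z)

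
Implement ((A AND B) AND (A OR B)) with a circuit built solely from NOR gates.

((((A NOR A) NOR (B NOR B)) NOR ((A NOR A) NOR (B NOR B))) NOR (((A NOR B) NOR (A NOR B)) NOR ((A NOR B) NOR (A NOR B))))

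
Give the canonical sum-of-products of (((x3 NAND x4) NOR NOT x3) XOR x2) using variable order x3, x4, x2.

Σm(1, 3, 5, 6) = (NOT x3 AND NOT x4 AND x2) OR (NOT x3 AND x4 AND x2) OR (x3 AND NOT x4 AND x2) OR (x3 AND x4 AND NOT x2)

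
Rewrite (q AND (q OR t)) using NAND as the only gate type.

((q NAND ((q NAND q) NAND (t NAND t))) NAND (q NAND ((q NAND q) NAND (t NAND t))))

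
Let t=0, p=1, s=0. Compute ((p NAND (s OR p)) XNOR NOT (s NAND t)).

Substituting: ((1 NAND (0 OR 1)) XNOR NOT (0 NAND 0))
= 1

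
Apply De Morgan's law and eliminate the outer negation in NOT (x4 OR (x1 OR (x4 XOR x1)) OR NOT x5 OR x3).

NOT x4 AND NOT (x1 OR (x4 XOR x1)) AND x5 AND NOT x3
De Morgan's: NOT(OR of terms) = AND of negations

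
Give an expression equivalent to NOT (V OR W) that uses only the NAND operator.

(((V NAND V) NAND (W NAND W)) NAND ((V NAND V) NAND (W NAND W)))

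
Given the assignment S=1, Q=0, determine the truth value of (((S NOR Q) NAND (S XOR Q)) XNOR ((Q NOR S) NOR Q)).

Substituting: (((1 NOR 0) NAND (1 XOR 0)) XNOR ((0 NOR 1) NOR 0))
= 1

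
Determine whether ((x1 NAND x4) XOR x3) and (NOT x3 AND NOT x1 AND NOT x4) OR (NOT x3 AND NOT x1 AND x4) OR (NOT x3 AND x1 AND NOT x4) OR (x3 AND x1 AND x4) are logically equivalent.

Yes, they are equivalent — the two output columns agree on all 8 assignments:
x3 | x1 | x4 | Expression 1 | Expression 2
------------------------------------------
0 | 0 | 0 | 1 | 1
0 | 0 | 1 | 1 | 1
0 | 1 | 0 | 1 | 1
0 | 1 | 1 | 0 | 0
1 | 0 | 0 | 0 | 0
1 | 0 | 1 | 0 | 0
1 | 1 | 0 | 0 | 0
1 | 1 | 1 | 1 | 1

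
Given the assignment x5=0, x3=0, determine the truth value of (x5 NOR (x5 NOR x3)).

Substituting: (0 NOR (0 NOR 0))
= 0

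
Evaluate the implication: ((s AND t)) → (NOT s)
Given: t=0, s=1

Antecedent ((s AND t)) = 0; consequent (NOT s) = 0.
0 → 0 = 1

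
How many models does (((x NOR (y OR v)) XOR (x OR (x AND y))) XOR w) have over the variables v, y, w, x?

Satisfying assignments: (0,0,0,0), (0,0,0,1), (0,1,0,1), (0,1,1,0), (1,0,0,1), (1,0,1,0), (1,1,0,1), (1,1,1,0)
Count: 8 out of 16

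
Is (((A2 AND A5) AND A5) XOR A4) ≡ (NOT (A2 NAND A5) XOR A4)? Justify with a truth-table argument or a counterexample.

Yes, they are equivalent — the two output columns agree on all 8 assignments:
A4 | A2 | A5 | Expression 1 | Expression 2
------------------------------------------
0 | 0 | 0 | 0 | 0
0 | 0 | 1 | 0 | 0
0 | 1 | 0 | 0 | 0
0 | 1 | 1 | 1 | 1
1 | 0 | 0 | 1 | 1
1 | 0 | 1 | 1 | 1
1 | 1 | 0 | 1 | 1
1 | 1 | 1 | 0 | 0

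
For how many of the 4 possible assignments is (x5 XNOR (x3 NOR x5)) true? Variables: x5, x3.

Satisfying assignments: (0,1)
Count: 1 out of 4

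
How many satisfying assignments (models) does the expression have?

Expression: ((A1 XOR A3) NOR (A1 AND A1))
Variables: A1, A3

Satisfying assignments: (0,0)
Count: 1 out of 4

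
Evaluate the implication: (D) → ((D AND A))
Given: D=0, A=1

Antecedent (D) = 0; consequent ((D AND A)) = 0.
0 → 0 = 1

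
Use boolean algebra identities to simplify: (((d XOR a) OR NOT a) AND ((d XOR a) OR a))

By distribution ((E OR v) AND (E OR NOT v) = E):
= (d XOR a)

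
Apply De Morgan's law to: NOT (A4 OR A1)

NOT A4 AND NOT A1
De Morgan's: NOT(OR of terms) = AND of negations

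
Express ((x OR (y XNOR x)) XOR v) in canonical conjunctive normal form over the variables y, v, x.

(y OR NOT v OR x) AND (y OR NOT v OR NOT x) AND (NOT y OR v OR x) AND (NOT y OR NOT v OR NOT x)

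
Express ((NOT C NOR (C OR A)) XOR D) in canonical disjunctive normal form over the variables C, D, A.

(NOT C AND D AND NOT A) OR (NOT C AND D AND A) OR (C AND D AND NOT A) OR (C AND D AND A)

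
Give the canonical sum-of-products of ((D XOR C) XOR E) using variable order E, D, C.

Σm(1, 2, 4, 7) = (NOT E AND NOT D AND C) OR (NOT E AND D AND NOT C) OR (E AND NOT D AND NOT C) OR (E AND D AND C)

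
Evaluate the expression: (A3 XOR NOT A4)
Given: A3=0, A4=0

Substituting: (0 XOR NOT 0)
= 1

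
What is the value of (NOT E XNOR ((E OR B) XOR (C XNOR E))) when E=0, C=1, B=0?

Substituting: (NOT 0 XNOR ((0 OR 0) XOR (1 XNOR 0)))
= 0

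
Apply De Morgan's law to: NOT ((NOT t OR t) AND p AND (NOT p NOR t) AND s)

NOT (NOT t OR t) OR NOT p OR NOT (NOT p NOR t) OR NOT s
De Morgan's: NOT(AND of terms) = OR of negations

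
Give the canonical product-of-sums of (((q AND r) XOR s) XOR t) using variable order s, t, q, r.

ΠM(0, 1, 2, 7, 11, 12, 13, 14) = (s OR t OR q OR r) AND (s OR t OR q OR NOT r) AND (s OR t OR NOT q OR r) AND (s OR NOT t OR NOT q OR NOT r) AND (NOT s OR t OR NOT q OR NOT r) AND (NOT s OR NOT t OR q OR r) AND (NOT s OR NOT t OR q OR NOT r) AND (NOT s OR NOT t OR NOT q OR r)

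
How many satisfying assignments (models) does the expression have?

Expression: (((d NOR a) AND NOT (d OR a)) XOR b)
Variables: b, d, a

Satisfying assignments: (0,0,0), (1,0,1), (1,1,0), (1,1,1)
Count: 4 out of 8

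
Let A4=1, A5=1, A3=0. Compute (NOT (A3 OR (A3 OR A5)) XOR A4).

Substituting: (NOT (0 OR (0 OR 1)) XOR 1)
= 1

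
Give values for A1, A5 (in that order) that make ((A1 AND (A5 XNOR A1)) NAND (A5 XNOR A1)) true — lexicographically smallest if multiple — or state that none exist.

A1=0, A5=0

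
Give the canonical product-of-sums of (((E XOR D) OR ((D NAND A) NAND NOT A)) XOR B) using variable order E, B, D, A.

ΠM(0, 5, 6, 7, 10, 12, 13, 15) = (E OR B OR D OR A) AND (E OR NOT B OR D OR NOT A) AND (E OR NOT B OR NOT D OR A) AND (E OR NOT B OR NOT D OR NOT A) AND (NOT E OR B OR NOT D OR A) AND (NOT E OR NOT B OR D OR A) AND (NOT E OR NOT B OR D OR NOT A) AND (NOT E OR NOT B OR NOT D OR NOT A)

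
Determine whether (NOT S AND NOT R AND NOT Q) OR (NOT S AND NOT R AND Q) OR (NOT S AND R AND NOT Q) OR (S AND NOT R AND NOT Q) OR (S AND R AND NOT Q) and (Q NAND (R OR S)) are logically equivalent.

Yes, they are equivalent — the two output columns agree on all 8 assignments:
S | R | Q | Expression 1 | Expression 2
---------------------------------------
0 | 0 | 0 | 1 | 1
0 | 0 | 1 | 1 | 1
0 | 1 | 0 | 1 | 1
0 | 1 | 1 | 0 | 0
1 | 0 | 0 | 1 | 1
1 | 0 | 1 | 0 | 0
1 | 1 | 0 | 1 | 1
1 | 1 | 1 | 0 | 0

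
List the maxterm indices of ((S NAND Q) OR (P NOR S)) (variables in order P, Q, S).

ΠM(3, 7) = (P OR NOT Q OR NOT S) AND (NOT P OR NOT Q OR NOT S)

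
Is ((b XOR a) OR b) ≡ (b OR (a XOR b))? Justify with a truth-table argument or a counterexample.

Yes, they are equivalent — the two output columns agree on all 4 assignments:
a | b | Expression 1 | Expression 2
-----------------------------------
0 | 0 | 0 | 0
0 | 1 | 1 | 1
1 | 0 | 1 | 1
1 | 1 | 1 | 1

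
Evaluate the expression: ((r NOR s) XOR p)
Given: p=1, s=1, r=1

Substituting: ((1 NOR 1) XOR 1)
= 1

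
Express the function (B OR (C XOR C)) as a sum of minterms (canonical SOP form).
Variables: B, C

Σm(2, 3) = (B AND NOT C) OR (B AND C)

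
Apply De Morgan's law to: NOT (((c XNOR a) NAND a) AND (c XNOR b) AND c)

NOT ((c XNOR a) NAND a) OR NOT (c XNOR b) OR NOT c
De Morgan's: NOT(AND of terms) = OR of negations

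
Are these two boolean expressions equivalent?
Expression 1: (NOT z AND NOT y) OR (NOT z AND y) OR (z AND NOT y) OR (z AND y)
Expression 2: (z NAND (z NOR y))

Yes, they are equivalent — the two output columns agree on all 4 assignments:
z | y | Expression 1 | Expression 2
-----------------------------------
0 | 0 | 1 | 1
0 | 1 | 1 | 1
1 | 0 | 1 | 1
1 | 1 | 1 | 1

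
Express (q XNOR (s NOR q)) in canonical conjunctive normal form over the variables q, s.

(q OR s) AND (NOT q OR s) AND (NOT q OR NOT s)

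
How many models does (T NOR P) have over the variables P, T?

Satisfying assignments: (0,0)
Count: 1 out of 4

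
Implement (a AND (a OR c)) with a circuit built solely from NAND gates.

((a NAND ((a NAND a) NAND (c NAND c))) NAND (a NAND ((a NAND a) NAND (c NAND c))))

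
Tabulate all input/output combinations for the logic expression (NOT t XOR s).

t | s | Output
--------------
0 | 0 | 1
0 | 1 | 0
1 | 0 | 0
1 | 1 | 1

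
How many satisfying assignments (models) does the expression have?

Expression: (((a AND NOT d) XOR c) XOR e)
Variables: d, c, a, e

Satisfying assignments: (0,0,0,1), (0,0,1,0), (0,1,0,0), (0,1,1,1), (1,0,0,1), (1,0,1,1), (1,1,0,0), (1,1,1,0)
Count: 8 out of 16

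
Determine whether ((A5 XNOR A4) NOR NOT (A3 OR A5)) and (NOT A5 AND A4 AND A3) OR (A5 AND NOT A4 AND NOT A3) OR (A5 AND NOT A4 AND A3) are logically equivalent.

Yes, they are equivalent — the two output columns agree on all 8 assignments:
A5 | A4 | A3 | Expression 1 | Expression 2
------------------------------------------
0 | 0 | 0 | 0 | 0
0 | 0 | 1 | 0 | 0
0 | 1 | 0 | 0 | 0
0 | 1 | 1 | 1 | 1
1 | 0 | 0 | 1 | 1
1 | 0 | 1 | 1 | 1
1 | 1 | 0 | 0 | 0
1 | 1 | 1 | 0 | 0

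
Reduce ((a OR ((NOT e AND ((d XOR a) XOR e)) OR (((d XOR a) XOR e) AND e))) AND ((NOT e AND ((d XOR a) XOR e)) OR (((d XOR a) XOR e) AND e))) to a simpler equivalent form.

By absorption (E AND (E OR v) = E) then distribution ((E AND v) OR (E AND NOT v) = E):
= ((d XOR a) XOR e)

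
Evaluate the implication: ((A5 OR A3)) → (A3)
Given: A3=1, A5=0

Antecedent ((A5 OR A3)) = 1; consequent (A3) = 1.
1 → 1 = 1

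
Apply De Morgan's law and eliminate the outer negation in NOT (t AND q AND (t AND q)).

NOT t OR NOT q OR NOT (t AND q)
De Morgan's: NOT(AND of terms) = OR of negations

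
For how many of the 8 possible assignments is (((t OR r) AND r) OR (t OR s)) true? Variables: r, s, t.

Satisfying assignments: (0,0,1), (0,1,0), (0,1,1), (1,0,0), (1,0,1), (1,1,0), (1,1,1)
Count: 7 out of 8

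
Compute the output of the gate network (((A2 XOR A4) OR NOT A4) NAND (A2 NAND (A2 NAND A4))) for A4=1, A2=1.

Substituting: (((1 XOR 1) OR NOT 1) NAND (1 NAND (1 NAND 1)))
= 1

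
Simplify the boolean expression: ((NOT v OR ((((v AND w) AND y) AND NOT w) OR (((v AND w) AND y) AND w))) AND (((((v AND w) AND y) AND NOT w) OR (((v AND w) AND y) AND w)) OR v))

By distribution ((E OR v) AND (E OR NOT v) = E) then distribution ((E AND v) OR (E AND NOT v) = E):
= ((v AND w) AND y)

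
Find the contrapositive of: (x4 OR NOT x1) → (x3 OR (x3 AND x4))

Contrapositive: NOT (x3 OR (x3 AND x4)) → NOT (x4 OR NOT x1)
Note: A statement and its contrapositive are logically equivalent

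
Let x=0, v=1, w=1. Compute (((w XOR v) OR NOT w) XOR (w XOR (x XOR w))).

Substituting: (((1 XOR 1) OR NOT 1) XOR (1 XOR (0 XOR 1)))
= 0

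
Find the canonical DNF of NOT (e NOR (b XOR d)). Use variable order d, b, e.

(NOT d AND NOT b AND e) OR (NOT d AND b AND NOT e) OR (NOT d AND b AND e) OR (d AND NOT b AND NOT e) OR (d AND NOT b AND e) OR (d AND b AND e)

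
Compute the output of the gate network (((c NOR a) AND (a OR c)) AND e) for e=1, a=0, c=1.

Substituting: (((1 NOR 0) AND (0 OR 1)) AND 1)
= 0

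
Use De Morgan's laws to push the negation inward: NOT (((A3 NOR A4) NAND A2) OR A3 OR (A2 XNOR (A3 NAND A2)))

NOT ((A3 NOR A4) NAND A2) AND NOT A3 AND NOT (A2 XNOR (A3 NAND A2))
De Morgan's: NOT(OR of terms) = AND of negations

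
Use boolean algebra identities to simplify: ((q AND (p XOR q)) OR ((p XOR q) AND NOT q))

By distribution ((E AND v) OR (E AND NOT v) = E):
= (p XOR q)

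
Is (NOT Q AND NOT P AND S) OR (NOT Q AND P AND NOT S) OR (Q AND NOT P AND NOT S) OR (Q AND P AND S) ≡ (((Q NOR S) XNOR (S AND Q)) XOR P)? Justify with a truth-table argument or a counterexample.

Yes, they are equivalent — the two output columns agree on all 8 assignments:
Q | P | S | Expression 1 | Expression 2
---------------------------------------
0 | 0 | 0 | 0 | 0
0 | 0 | 1 | 1 | 1
0 | 1 | 0 | 1 | 1
0 | 1 | 1 | 0 | 0
1 | 0 | 0 | 1 | 1
1 | 0 | 1 | 0 | 0
1 | 1 | 0 | 0 | 0
1 | 1 | 1 | 1 | 1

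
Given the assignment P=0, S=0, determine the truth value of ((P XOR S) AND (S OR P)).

Substituting: ((0 XOR 0) AND (0 OR 0))
= 0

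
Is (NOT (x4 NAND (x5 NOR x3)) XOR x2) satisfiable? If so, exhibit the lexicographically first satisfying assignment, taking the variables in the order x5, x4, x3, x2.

x5=0, x4=0, x3=0, x2=1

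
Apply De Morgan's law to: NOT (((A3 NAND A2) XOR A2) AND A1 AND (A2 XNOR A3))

NOT ((A3 NAND A2) XOR A2) OR NOT A1 OR NOT (A2 XNOR A3)
De Morgan's: NOT(AND of terms) = OR of negations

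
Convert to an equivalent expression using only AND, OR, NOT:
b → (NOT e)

NOT b OR (NOT e)
(Implication elimination: A → B = NOT A OR B)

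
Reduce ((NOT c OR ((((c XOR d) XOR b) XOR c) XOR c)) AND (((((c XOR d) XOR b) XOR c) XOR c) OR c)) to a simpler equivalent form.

By distribution ((E OR v) AND (E OR NOT v) = E) then XOR self-cancellation ((E XOR v) XOR v = E):
= ((c XOR d) XOR b)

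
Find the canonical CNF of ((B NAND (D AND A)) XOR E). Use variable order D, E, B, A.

(D OR NOT E OR B OR A) AND (D OR NOT E OR B OR NOT A) AND (D OR NOT E OR NOT B OR A) AND (D OR NOT E OR NOT B OR NOT A) AND (NOT D OR E OR NOT B OR NOT A) AND (NOT D OR NOT E OR B OR A) AND (NOT D OR NOT E OR B OR NOT A) AND (NOT D OR NOT E OR NOT B OR A)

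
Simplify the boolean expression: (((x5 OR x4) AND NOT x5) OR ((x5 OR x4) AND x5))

By distribution ((E AND v) OR (E AND NOT v) = E):
= (x5 OR x4)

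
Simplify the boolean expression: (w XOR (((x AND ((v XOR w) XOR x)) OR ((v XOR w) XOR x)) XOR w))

By XOR self-cancellation ((E XOR v) XOR v = E) then absorption (E OR (E AND v) = E):
= ((v XOR w) XOR x)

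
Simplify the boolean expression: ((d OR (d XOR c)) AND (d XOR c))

By absorption (E AND (E OR v) = E):
= (d XOR c)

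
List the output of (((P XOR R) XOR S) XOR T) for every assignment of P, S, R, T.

P | S | R | T | Output
----------------------
0 | 0 | 0 | 0 | 0
0 | 0 | 0 | 1 | 1
0 | 0 | 1 | 0 | 1
0 | 0 | 1 | 1 | 0
0 | 1 | 0 | 0 | 1
0 | 1 | 0 | 1 | 0
0 | 1 | 1 | 0 | 0
0 | 1 | 1 | 1 | 1
1 | 0 | 0 | 0 | 1
1 | 0 | 0 | 1 | 0
1 | 0 | 1 | 0 | 0
1 | 0 | 1 | 1 | 1
1 | 1 | 0 | 0 | 0
1 | 1 | 0 | 1 | 1
1 | 1 | 1 | 0 | 1
1 | 1 | 1 | 1 | 0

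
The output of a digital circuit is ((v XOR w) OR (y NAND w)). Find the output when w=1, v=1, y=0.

Substituting: ((1 XOR 1) OR (0 NAND 1))
= 1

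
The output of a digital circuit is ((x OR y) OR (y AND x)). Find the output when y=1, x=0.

Substituting: ((0 OR 1) OR (1 AND 0))
= 1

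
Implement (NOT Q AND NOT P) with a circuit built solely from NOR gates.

(((Q NOR Q) NOR (Q NOR Q)) NOR ((P NOR P) NOR (P NOR P)))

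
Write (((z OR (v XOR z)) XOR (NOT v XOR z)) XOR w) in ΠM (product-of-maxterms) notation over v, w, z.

ΠM(2, 3, 5, 6) = (v OR NOT w OR z) AND (v OR NOT w OR NOT z) AND (NOT v OR w OR NOT z) AND (NOT v OR NOT w OR z)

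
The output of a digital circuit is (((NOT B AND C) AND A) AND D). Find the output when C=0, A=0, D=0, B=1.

Substituting: (((NOT 1 AND 0) AND 0) AND 0)
= 0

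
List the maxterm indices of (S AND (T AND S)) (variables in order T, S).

ΠM(0, 1, 2) = (T OR S) AND (T OR NOT S) AND (NOT T OR S)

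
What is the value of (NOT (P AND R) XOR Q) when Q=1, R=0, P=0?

Substituting: (NOT (0 AND 0) XOR 1)
= 0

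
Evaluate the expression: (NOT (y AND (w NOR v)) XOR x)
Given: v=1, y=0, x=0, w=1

Substituting: (NOT (0 AND (1 NOR 1)) XOR 0)
= 1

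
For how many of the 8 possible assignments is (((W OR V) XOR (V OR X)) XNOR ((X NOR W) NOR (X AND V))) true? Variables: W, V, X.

Satisfying assignments: (0,0,0), (0,0,1), (0,1,0), (0,1,1), (1,0,0), (1,1,1)
Count: 6 out of 8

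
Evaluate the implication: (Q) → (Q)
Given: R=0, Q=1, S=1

Antecedent (Q) = 1; consequent (Q) = 1.
1 → 1 = 1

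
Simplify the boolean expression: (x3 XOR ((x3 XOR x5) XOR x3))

By XOR self-cancellation ((E XOR v) XOR v = E):
= (x3 XOR x5)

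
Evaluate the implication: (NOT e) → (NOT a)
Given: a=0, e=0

Antecedent (NOT e) = 1; consequent (NOT a) = 1.
1 → 1 = 1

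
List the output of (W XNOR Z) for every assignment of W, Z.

W | Z | Output
--------------
0 | 0 | 1
0 | 1 | 0
1 | 0 | 0
1 | 1 | 1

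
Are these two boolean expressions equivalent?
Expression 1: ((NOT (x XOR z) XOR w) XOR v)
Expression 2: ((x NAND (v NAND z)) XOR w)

No. Counterexample: with w=0, v=0, z=1, x=0, Expression 1 = 0 but Expression 2 = 1.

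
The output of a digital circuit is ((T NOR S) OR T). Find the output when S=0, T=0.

Substituting: ((0 NOR 0) OR 0)
= 1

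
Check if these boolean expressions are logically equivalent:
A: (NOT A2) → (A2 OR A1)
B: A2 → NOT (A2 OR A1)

No, Inverse is not equivalent to original (counterexample: A1=0, A2=0)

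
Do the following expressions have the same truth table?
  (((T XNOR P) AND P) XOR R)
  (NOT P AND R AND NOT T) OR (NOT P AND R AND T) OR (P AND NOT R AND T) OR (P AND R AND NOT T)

Yes, they are equivalent — the two output columns agree on all 8 assignments:
P | R | T | Expression 1 | Expression 2
---------------------------------------
0 | 0 | 0 | 0 | 0
0 | 0 | 1 | 0 | 0
0 | 1 | 0 | 1 | 1
0 | 1 | 1 | 1 | 1
1 | 0 | 0 | 0 | 0
1 | 0 | 1 | 1 | 1
1 | 1 | 0 | 1 | 1
1 | 1 | 1 | 0 | 0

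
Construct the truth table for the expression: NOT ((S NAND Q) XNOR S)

S | Q | Output
--------------
0 | 0 | 1
0 | 1 | 1
1 | 0 | 0
1 | 1 | 1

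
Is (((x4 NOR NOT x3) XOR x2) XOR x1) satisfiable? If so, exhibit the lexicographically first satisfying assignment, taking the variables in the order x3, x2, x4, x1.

x3=0, x2=0, x4=0, x1=1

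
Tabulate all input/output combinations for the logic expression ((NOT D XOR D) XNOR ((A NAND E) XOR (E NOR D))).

D | E | A | Output
------------------
0 | 0 | 0 | 0
0 | 0 | 1 | 0
0 | 1 | 0 | 1
0 | 1 | 1 | 0
1 | 0 | 0 | 1
1 | 0 | 1 | 1
1 | 1 | 0 | 1
1 | 1 | 1 | 0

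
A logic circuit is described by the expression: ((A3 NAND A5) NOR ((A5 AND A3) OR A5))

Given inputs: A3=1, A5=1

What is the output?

Substituting: ((1 NAND 1) NOR ((1 AND 1) OR 1))
= 0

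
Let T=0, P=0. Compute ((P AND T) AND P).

Substituting: ((0 AND 0) AND 0)
= 0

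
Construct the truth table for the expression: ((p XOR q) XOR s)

p | s | q | Output
------------------
0 | 0 | 0 | 0
0 | 0 | 1 | 1
0 | 1 | 0 | 1
0 | 1 | 1 | 0
1 | 0 | 0 | 1
1 | 0 | 1 | 0
1 | 1 | 0 | 0
1 | 1 | 1 | 1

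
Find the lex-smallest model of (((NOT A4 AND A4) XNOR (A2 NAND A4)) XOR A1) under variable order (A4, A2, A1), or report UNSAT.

A4=0, A2=0, A1=1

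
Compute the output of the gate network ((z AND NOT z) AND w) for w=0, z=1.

Substituting: ((1 AND NOT 1) AND 0)
= 0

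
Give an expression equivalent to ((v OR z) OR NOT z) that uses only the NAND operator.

((((v NAND v) NAND (z NAND z)) NAND ((v NAND v) NAND (z NAND z))) NAND ((z NAND z) NAND (z NAND z)))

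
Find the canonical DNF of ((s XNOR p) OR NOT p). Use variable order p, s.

(NOT p AND NOT s) OR (NOT p AND s) OR (p AND s)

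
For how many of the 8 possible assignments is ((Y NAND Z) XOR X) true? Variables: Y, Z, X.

Satisfying assignments: (0,0,0), (0,1,0), (1,0,0), (1,1,1)
Count: 4 out of 8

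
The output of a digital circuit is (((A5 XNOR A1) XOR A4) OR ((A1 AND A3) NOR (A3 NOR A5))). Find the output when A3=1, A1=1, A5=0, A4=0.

Substituting: (((0 XNOR 1) XOR 0) OR ((1 AND 1) NOR (1 NOR 0)))
= 0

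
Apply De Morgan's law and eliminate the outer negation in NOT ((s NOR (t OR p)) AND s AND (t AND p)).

NOT (s NOR (t OR p)) OR NOT s OR NOT (t AND p)
De Morgan's: NOT(AND of terms) = OR of negations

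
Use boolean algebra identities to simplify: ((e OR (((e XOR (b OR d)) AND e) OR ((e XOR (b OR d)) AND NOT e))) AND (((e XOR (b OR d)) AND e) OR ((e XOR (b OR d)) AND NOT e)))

By absorption (E AND (E OR v) = E) then distribution ((E AND v) OR (E AND NOT v) = E):
= (e XOR (b OR d))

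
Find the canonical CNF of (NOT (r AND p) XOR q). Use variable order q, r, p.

(q OR NOT r OR NOT p) AND (NOT q OR r OR p) AND (NOT q OR r OR NOT p) AND (NOT q OR NOT r OR p)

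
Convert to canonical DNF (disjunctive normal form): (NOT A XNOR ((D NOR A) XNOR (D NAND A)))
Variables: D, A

(NOT D AND NOT A) OR (NOT D AND A)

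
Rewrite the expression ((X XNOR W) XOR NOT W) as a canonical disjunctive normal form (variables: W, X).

(NOT W AND X) OR (W AND X)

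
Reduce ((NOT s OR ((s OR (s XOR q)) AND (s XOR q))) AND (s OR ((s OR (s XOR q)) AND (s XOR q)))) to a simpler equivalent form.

By distribution ((E OR v) AND (E OR NOT v) = E) then absorption (E AND (E OR v) = E):
= (s XOR q)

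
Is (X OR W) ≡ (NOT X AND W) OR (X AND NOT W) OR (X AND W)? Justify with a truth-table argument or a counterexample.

Yes, they are equivalent — the two output columns agree on all 4 assignments:
X | W | Expression 1 | Expression 2
-----------------------------------
0 | 0 | 0 | 0
0 | 1 | 1 | 1
1 | 0 | 1 | 1
1 | 1 | 1 | 1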